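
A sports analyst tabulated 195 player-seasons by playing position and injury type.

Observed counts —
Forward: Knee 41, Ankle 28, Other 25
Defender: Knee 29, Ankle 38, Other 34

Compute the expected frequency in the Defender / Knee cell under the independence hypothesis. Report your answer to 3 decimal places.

36.256

Row total (Defender) = 101; column total (Knee) = 70; grand total N = 195.
Expected count = (row total × column total) / N = 101 × 70 / 195 = 36.256.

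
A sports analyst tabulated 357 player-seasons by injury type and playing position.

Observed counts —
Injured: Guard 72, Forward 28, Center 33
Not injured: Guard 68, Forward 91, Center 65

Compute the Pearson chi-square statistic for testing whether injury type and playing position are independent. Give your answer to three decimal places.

22.160

Row totals: 133, 224. Column totals: 140, 119, 98. Grand total N = 357.
Expected counts (row total × column total / N):
  Injured, Guard: 133×140/357 = 52.1569
  Injured, Forward: 133×119/357 = 44.3333
  Injured, Center: 133×98/357 = 36.5098
  Not injured, Guard: 224×140/357 = 87.8431
  Not injured, Forward: 224×119/357 = 74.6667
  Not injured, Center: 224×98/357 = 61.4902
Contributions (O − E)²/E:
  (72 − 52.1569)²/52.1569 = 7.5493
  (28 − 44.3333)²/44.3333 = 6.0175
  (33 − 36.5098)²/36.5098 = 0.3374
  (68 − 87.8431)²/87.8431 = 4.4824
  (91 − 74.6667)²/74.6667 = 3.5729
  (65 − 61.4902)²/61.4902 = 0.2003
χ² = 7.5493 + 6.0175 + 0.3374 + 4.4824 + 3.5729 + 0.2003 = 22.160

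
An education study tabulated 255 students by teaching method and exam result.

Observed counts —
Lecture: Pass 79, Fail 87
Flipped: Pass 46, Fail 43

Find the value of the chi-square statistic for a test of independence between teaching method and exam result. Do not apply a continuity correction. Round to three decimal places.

0.389

Row totals: 166, 89. Column totals: 125, 130. Grand total N = 255.
Expected counts (row total × column total / N):
  Lecture, Pass: 166×125/255 = 81.3725
  Lecture, Fail: 166×130/255 = 84.6275
  Flipped, Pass: 89×125/255 = 43.6275
  Flipped, Fail: 89×130/255 = 45.3725
Contributions (O − E)²/E:
  (79 − 81.3725)²/81.3725 = 0.0692
  (87 − 84.6275)²/84.6275 = 0.0665
  (46 − 43.6275)²/43.6275 = 0.1290
  (43 − 45.3725)²/45.3725 = 0.1241
χ² = 0.0692 + 0.0665 + 0.1290 + 0.1241 = 0.389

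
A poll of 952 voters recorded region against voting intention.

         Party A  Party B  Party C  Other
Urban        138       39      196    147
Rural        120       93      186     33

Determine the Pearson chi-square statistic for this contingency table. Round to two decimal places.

Row totals: 520, 432. Column totals: 258, 132, 382, 180. Grand total N = 952.
Expected counts (row total × column total / N):
  Urban, Party A: 520×258/952 = 140.924
  Urban, Party B: 520×132/952 = 72.101
  Urban, Party C: 520×382/952 = 208.655
  Urban, Other: 520×180/952 = 98.319
  Rural, Party A: 432×258/952 = 117.076
  Rural, Party B: 432×132/952 = 59.899
  Rural, Party C: 432×382/952 = 173.345
  Rural, Other: 432×180/952 = 81.681
Contributions (O − E)²/E:
  (138 − 140.924)²/140.924 = 0.0607
  (39 − 72.101)²/72.101 = 15.1964
  (196 − 208.655)²/208.655 = 0.7675
  (147 − 98.319)²/98.319 = 24.1036
  (120 − 117.076)²/117.076 = 0.0730
  (93 − 59.899)²/59.899 = 18.2921
  (186 − 173.345)²/173.345 = 0.9239
  (33 − 81.681)²/81.681 = 29.0134
χ² = 0.0607 + 15.1964 + 0.7675 + 24.1036 + 0.0730 + 18.2921 + 0.9239 + 29.0134 = 88.43

88.43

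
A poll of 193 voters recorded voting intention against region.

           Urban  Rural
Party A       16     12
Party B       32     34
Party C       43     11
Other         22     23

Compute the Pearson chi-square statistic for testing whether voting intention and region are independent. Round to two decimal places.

Row totals: 28, 66, 54, 45. Column totals: 113, 80. Grand total N = 193.
Expected counts (row total × column total / N):
  Party A, Urban: 28×113/193 = 16.3938
  Party A, Rural: 28×80/193 = 11.6062
  Party B, Urban: 66×113/193 = 38.6425
  Party B, Rural: 66×80/193 = 27.3575
  Party C, Urban: 54×113/193 = 31.6166
  Party C, Rural: 54×80/193 = 22.3834
  Other, Urban: 45×113/193 = 26.3472
  Other, Rural: 45×80/193 = 18.6528
Contributions (O − E)²/E:
  (16 − 16.3938)²/16.3938 = 0.0095
  (12 − 11.6062)²/11.6062 = 0.0134
  (32 − 38.6425)²/38.6425 = 1.1418
  (34 − 27.3575)²/27.3575 = 1.6128
  (43 − 31.6166)²/31.6166 = 4.0985
  (11 − 22.3834)²/22.3834 = 5.7892
  (22 − 26.3472)²/26.3472 = 0.7173
  (23 − 18.6528)²/18.6528 = 1.0132
χ² = 0.0095 + 0.0134 + 1.1418 + 1.6128 + 4.0985 + 5.7892 + 0.7173 + 1.0132 = 14.40

14.40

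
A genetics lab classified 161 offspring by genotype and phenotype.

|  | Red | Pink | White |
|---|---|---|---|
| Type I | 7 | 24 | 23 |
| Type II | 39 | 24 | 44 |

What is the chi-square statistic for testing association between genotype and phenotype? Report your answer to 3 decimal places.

Row totals: 54, 107. Column totals: 46, 48, 67. Grand total N = 161.
Expected counts (row total × column total / N):
  Type I, Red: 54×46/161 = 15.42857
  Type I, Pink: 54×48/161 = 16.09938
  Type I, White: 54×67/161 = 22.47205
  Type II, Red: 107×46/161 = 30.57143
  Type II, Pink: 107×48/161 = 31.90062
  Type II, White: 107×67/161 = 44.52795
Contributions (O − E)²/E:
  (7 − 15.42857)²/15.42857 = 4.6045
  (24 − 16.09938)²/16.09938 = 3.8772
  (23 − 22.47205)²/22.47205 = 0.0124
  (39 − 30.57143)²/30.57143 = 2.3238
  (24 − 31.90062)²/31.90062 = 1.9567
  (44 − 44.52795)²/44.52795 = 0.0063
χ² = 4.6045 + 3.8772 + 0.0124 + 2.3238 + 1.9567 + 0.0063 = 12.781

12.781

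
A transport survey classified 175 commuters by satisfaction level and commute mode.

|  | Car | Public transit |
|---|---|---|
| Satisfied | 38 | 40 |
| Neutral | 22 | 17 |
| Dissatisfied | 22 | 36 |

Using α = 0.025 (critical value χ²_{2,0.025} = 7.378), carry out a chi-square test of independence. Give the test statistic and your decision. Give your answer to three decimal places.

3.394; fail to reject H₀

Row totals: 78, 39, 58. Column totals: 82, 93. Grand total N = 175.
Expected counts (row total × column total / N):
  Satisfied, Car: 78×82/175 = 36.5486
  Satisfied, Public transit: 78×93/175 = 41.4514
  Neutral, Car: 39×82/175 = 18.2743
  Neutral, Public transit: 39×93/175 = 20.7257
  Dissatisfied, Car: 58×82/175 = 27.1771
  Dissatisfied, Public transit: 58×93/175 = 30.8229
Contributions (O − E)²/E:
  (38 − 36.5486)²/36.5486 = 0.0576
  (40 − 41.4514)²/41.4514 = 0.0508
  (22 − 18.2743)²/18.2743 = 0.7596
  (17 − 20.7257)²/20.7257 = 0.6697
  (22 − 27.1771)²/27.1771 = 0.9862
  (36 − 30.8229)²/30.8229 = 0.8696
χ² = 0.0576 + 0.0508 + 0.7596 + 0.6697 + 0.9862 + 0.8696 = 3.394
df = (3−1)(2−1) = 2. Since 3.394 < 7.378, fail to reject the null hypothesis of independence at α = 0.025.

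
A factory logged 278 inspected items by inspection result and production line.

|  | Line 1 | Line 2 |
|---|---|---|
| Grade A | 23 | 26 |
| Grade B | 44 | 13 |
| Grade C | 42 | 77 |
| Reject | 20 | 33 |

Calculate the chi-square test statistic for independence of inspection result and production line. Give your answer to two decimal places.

Row totals: 49, 57, 119, 53. Column totals: 129, 149. Grand total N = 278.
Expected counts (row total × column total / N):
  Grade A, Line 1: 49×129/278 = 22.7374
  Grade A, Line 2: 49×149/278 = 26.2626
  Grade B, Line 1: 57×129/278 = 26.4496
  Grade B, Line 2: 57×149/278 = 30.5504
  Grade C, Line 1: 119×129/278 = 55.2194
  Grade C, Line 2: 119×149/278 = 63.7806
  Reject, Line 1: 53×129/278 = 24.5935
  Reject, Line 2: 53×149/278 = 28.4065
Contributions (O − E)²/E:
  (23 − 22.7374)²/22.7374 = 0.0030
  (26 − 26.2626)²/26.2626 = 0.0026
  (44 − 26.4496)²/26.4496 = 11.6454
  (13 − 30.5504)²/30.5504 = 10.0822
  (42 − 55.2194)²/55.2194 = 3.1647
  (77 − 63.7806)²/63.7806 = 2.7399
  (20 − 24.5935)²/24.5935 = 0.8580
  (33 − 28.4065)²/28.4065 = 0.7428
χ² = 0.0030 + 0.0026 + 11.6454 + 10.0822 + 3.1647 + 2.7399 + 0.8580 + 0.7428 = 29.24

29.24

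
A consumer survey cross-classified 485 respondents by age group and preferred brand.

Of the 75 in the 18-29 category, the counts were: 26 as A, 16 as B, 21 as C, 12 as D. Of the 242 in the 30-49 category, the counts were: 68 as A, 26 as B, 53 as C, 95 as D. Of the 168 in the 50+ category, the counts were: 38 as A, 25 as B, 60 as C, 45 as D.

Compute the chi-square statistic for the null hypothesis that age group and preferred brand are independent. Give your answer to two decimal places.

26.20

Row totals: 75, 242, 168. Column totals: 132, 67, 134, 152. Grand total N = 485.
Expected counts (row total × column total / N):
  18-29, A: 75×132/485 = 20.412
  18-29, B: 75×67/485 = 10.361
  18-29, C: 75×134/485 = 20.722
  18-29, D: 75×152/485 = 23.505
  30-49, A: 242×132/485 = 65.864
  30-49, B: 242×67/485 = 33.431
  30-49, C: 242×134/485 = 66.862
  30-49, D: 242×152/485 = 75.843
  50+, A: 168×132/485 = 45.724
  50+, B: 168×67/485 = 23.208
  50+, C: 168×134/485 = 46.416
  50+, D: 168×152/485 = 52.652
Contributions (O − E)²/E:
  (26 − 20.412)²/20.412 = 1.5298
  (16 − 10.361)²/10.361 = 3.0690
  (21 − 20.722)²/20.722 = 0.0037
  (12 − 23.505)²/23.505 = 5.6314
  (68 − 65.864)²/65.864 = 0.0693
  (26 − 33.431)²/33.431 = 1.6518
  (53 − 66.862)²/66.862 = 2.8739
  (95 − 75.843)²/75.843 = 4.8388
  (38 − 45.724)²/45.724 = 1.3048
  (25 − 23.208)²/23.208 = 0.1384
  (60 − 46.416)²/46.416 = 3.9755
  (45 − 52.652)²/52.652 = 1.1121
χ² = 1.5298 + 3.0690 + 0.0037 + 5.6314 + 0.0693 + 1.6518 + 2.8739 + 4.8388 + 1.3048 + 0.1384 + 3.9755 + 1.1121 = 26.20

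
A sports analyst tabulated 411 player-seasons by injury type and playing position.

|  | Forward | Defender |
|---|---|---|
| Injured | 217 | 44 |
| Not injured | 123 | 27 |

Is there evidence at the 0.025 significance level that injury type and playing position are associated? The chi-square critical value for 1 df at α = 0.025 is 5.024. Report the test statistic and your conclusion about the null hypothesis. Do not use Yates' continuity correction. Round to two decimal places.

0.09; fail to reject H₀

Row totals: 261, 150. Column totals: 340, 71. Grand total N = 411.
Expected counts (row total × column total / N):
  Injured, Forward: 261×340/411 = 215.912
  Injured, Defender: 261×71/411 = 45.088
  Not injured, Forward: 150×340/411 = 124.088
  Not injured, Defender: 150×71/411 = 25.912
Contributions (O − E)²/E:
  (217 − 215.912)²/215.912 = 0.0055
  (44 − 45.088)²/45.088 = 0.0263
  (123 − 124.088)²/124.088 = 0.0095
  (27 − 25.912)²/25.912 = 0.0457
χ² = 0.0055 + 0.0263 + 0.0095 + 0.0457 = 0.09
df = (2−1)(2−1) = 1. Since 0.09 < 5.024, fail to reject the null hypothesis of independence at α = 0.025.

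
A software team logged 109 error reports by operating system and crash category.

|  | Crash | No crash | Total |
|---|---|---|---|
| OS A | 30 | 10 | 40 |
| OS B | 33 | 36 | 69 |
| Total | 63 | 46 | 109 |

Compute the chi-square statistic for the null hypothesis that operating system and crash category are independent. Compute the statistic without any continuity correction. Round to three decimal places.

Grand total N = 109.
Expected counts (row total × column total / N):
  OS A, Crash: 40×63/109 = 23.11927
  OS A, No crash: 40×46/109 = 16.88073
  OS B, Crash: 69×63/109 = 39.88073
  OS B, No crash: 69×46/109 = 29.11927
Contributions (O − E)²/E:
  (30 − 23.11927)²/23.11927 = 2.0478
  (10 − 16.88073)²/16.88073 = 2.8046
  (33 − 39.88073)²/39.88073 = 1.1872
  (36 − 29.11927)²/29.11927 = 1.6259
χ² = 2.0478 + 2.8046 + 1.1872 + 1.6259 = 7.666

7.666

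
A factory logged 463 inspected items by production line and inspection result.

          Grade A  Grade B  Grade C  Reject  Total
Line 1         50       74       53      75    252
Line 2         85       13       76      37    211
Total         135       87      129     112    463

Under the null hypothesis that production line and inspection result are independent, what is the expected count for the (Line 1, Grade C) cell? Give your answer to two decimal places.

70.21

Row total (Line 1) = 252; column total (Grade C) = 129; grand total N = 463.
Expected count = (row total × column total) / N = 252 × 129 / 463 = 70.21.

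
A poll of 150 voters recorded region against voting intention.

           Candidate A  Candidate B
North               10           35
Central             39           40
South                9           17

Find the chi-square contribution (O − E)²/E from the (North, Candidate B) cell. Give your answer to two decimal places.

1.98

Row total (North) = 45; column total (Candidate B) = 92; N = 150.
Expected count E = 45 × 92 / 150 = 27.6000.
Contribution = (O − E)²/E = (35 − 27.6000)² / 27.6000 = 1.98.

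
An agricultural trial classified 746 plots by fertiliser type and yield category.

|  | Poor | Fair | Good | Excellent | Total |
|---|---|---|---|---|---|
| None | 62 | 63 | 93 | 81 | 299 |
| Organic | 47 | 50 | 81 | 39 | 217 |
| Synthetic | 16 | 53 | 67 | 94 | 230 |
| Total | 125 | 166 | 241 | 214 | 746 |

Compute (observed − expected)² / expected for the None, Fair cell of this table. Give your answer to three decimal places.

0.188

Row total (None) = 299; column total (Fair) = 166; N = 746.
Expected count E = 299 × 166 / 746 = 66.5335.
Contribution = (O − E)²/E = (63 − 66.5335)² / 66.5335 = 0.188.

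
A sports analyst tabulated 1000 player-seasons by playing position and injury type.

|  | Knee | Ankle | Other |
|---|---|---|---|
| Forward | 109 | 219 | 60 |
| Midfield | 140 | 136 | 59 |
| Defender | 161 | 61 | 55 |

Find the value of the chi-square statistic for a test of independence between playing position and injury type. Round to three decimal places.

Row totals: 388, 335, 277. Column totals: 410, 416, 174. Grand total N = 1000.
Expected counts (row total × column total / N):
  Forward, Knee: 388×410/1000 = 159.0800
  Forward, Ankle: 388×416/1000 = 161.4080
  Forward, Other: 388×174/1000 = 67.5120
  Midfield, Knee: 335×410/1000 = 137.3500
  Midfield, Ankle: 335×416/1000 = 139.3600
  Midfield, Other: 335×174/1000 = 58.2900
  Defender, Knee: 277×410/1000 = 113.5700
  Defender, Ankle: 277×416/1000 = 115.2320
  Defender, Other: 277×174/1000 = 48.1980
Contributions (O − E)²/E:
  (109 − 159.0800)²/159.0800 = 15.7657
  (219 − 161.4080)²/161.4080 = 20.5494
  (60 − 67.5120)²/67.5120 = 0.8359
  (140 − 137.3500)²/137.3500 = 0.0511
  (136 − 139.3600)²/139.3600 = 0.0810
  (59 − 58.2900)²/58.2900 = 0.0086
  (161 − 113.5700)²/113.5700 = 19.8081
  (61 − 115.2320)²/115.2320 = 25.5234
  (55 − 48.1980)²/48.1980 = 0.9599
χ² = 15.7657 + 20.5494 + 0.8359 + 0.0511 + 0.0810 + 0.0086 + 19.8081 + 25.5234 + 0.9599 = 83.583

83.583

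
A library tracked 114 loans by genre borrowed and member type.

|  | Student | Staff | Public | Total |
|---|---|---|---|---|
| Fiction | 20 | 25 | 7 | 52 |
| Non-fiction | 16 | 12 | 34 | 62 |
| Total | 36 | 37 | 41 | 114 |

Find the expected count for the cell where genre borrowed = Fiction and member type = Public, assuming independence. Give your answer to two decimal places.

18.70

Row total (Fiction) = 52; column total (Public) = 41; grand total N = 114.
Expected count = (row total × column total) / N = 52 × 41 / 114 = 18.70.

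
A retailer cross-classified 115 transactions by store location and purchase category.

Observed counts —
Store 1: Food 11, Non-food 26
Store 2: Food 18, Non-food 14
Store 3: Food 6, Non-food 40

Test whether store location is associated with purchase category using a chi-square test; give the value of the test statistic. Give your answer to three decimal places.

Row totals: 37, 32, 46. Column totals: 35, 80. Grand total N = 115.
Expected counts (row total × column total / N):
  Store 1, Food: 37×35/115 = 11.2609
  Store 1, Non-food: 37×80/115 = 25.7391
  Store 2, Food: 32×35/115 = 9.7391
  Store 2, Non-food: 32×80/115 = 22.2609
  Store 3, Food: 46×35/115 = 14.0000
  Store 3, Non-food: 46×80/115 = 32.0000
Contributions (O − E)²/E:
  (11 − 11.2609)²/11.2609 = 0.0060
  (26 − 25.7391)²/25.7391 = 0.0026
  (18 − 9.7391)²/9.7391 = 7.0071
  (14 − 22.2609)²/22.2609 = 3.0656
  (6 − 14.0000)²/14.0000 = 4.5714
  (40 − 32.0000)²/32.0000 = 2.0000
χ² = 0.0060 + 0.0026 + 7.0071 + 3.0656 + 4.5714 + 2.0000 = 16.653

16.653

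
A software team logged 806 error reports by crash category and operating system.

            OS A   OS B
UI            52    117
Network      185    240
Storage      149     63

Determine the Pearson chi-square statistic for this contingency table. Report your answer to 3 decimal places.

Row totals: 169, 425, 212. Column totals: 386, 420. Grand total N = 806.
Expected counts (row total × column total / N):
  UI, OS A: 169×386/806 = 80.9355
  UI, OS B: 169×420/806 = 88.0645
  Network, OS A: 425×386/806 = 203.5360
  Network, OS B: 425×420/806 = 221.4640
  Storage, OS A: 212×386/806 = 101.5285
  Storage, OS B: 212×420/806 = 110.4715
Contributions (O − E)²/E:
  (52 − 80.9355)²/80.9355 = 10.3448
  (117 − 88.0645)²/88.0645 = 9.5074
  (185 − 203.5360)²/203.5360 = 1.6881
  (240 − 221.4640)²/221.4640 = 1.5514
  (149 − 101.5285)²/101.5285 = 22.1962
  (63 − 110.4715)²/110.4715 = 20.3993
χ² = 10.3448 + 9.5074 + 1.6881 + 1.5514 + 22.1962 + 20.3993 = 65.687

65.687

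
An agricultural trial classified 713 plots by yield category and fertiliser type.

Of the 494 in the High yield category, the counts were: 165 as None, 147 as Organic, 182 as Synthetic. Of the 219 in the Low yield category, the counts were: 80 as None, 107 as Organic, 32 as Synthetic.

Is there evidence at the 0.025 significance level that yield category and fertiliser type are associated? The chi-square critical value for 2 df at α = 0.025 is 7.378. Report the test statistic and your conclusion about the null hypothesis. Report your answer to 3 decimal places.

Row totals: 494, 219. Column totals: 245, 254, 214. Grand total N = 713.
Expected counts (row total × column total / N):
  High yield, None: 494×245/713 = 169.7475
  High yield, Organic: 494×254/713 = 175.9832
  High yield, Synthetic: 494×214/713 = 148.2693
  Low yield, None: 219×245/713 = 75.2525
  Low yield, Organic: 219×254/713 = 78.0168
  Low yield, Synthetic: 219×214/713 = 65.7307
Contributions (O − E)²/E:
  (165 − 169.7475)²/169.7475 = 0.1328
  (147 − 175.9832)²/175.9832 = 4.7733
  (182 − 148.2693)²/148.2693 = 7.6736
  (80 − 75.2525)²/75.2525 = 0.2995
  (107 − 78.0168)²/78.0168 = 10.7672
  (32 − 65.7307)²/65.7307 = 17.3094
χ² = 0.1328 + 4.7733 + 7.6736 + 0.2995 + 10.7672 + 17.3094 = 40.956
df = (2−1)(3−1) = 2. Since 40.956 > 7.378, reject the null hypothesis of independence at α = 0.025.

40.956; reject H₀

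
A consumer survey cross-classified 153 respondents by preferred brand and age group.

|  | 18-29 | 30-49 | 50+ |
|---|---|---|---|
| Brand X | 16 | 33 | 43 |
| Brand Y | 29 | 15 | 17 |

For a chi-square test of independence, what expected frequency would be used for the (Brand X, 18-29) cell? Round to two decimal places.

27.06

Row total (Brand X) = 92; column total (18-29) = 45; grand total N = 153.
Expected count = (row total × column total) / N = 92 × 45 / 153 = 27.06.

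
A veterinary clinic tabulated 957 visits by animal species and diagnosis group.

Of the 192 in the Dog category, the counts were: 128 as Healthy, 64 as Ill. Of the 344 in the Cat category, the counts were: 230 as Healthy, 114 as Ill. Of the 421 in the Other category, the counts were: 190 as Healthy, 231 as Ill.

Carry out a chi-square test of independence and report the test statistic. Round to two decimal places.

Row totals: 192, 344, 421. Column totals: 548, 409. Grand total N = 957.
Expected counts (row total × column total / N):
  Dog, Healthy: 192×548/957 = 109.944
  Dog, Ill: 192×409/957 = 82.056
  Cat, Healthy: 344×548/957 = 196.982
  Cat, Ill: 344×409/957 = 147.018
  Other, Healthy: 421×548/957 = 241.074
  Other, Ill: 421×409/957 = 179.926
Contributions (O − E)²/E:
  (128 − 109.944)²/109.944 = 2.9653
  (64 − 82.056)²/82.056 = 3.9731
  (230 − 196.982)²/196.982 = 5.5345
  (114 − 147.018)²/147.018 = 7.4153
  (190 − 241.074)²/241.074 = 10.8206
  (231 − 179.926)²/179.926 = 14.4979
χ² = 2.9653 + 3.9731 + 5.5345 + 7.4153 + 10.8206 + 14.4979 = 45.21

45.21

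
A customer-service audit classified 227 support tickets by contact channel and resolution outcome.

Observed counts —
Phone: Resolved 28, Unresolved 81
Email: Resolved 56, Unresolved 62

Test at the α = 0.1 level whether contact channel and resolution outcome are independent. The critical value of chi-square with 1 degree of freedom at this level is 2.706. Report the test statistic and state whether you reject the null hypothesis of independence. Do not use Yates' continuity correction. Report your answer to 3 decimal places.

Row totals: 109, 118. Column totals: 84, 143. Grand total N = 227.
Expected counts (row total × column total / N):
  Phone, Resolved: 109×84/227 = 40.3348
  Phone, Unresolved: 109×143/227 = 68.6652
  Email, Resolved: 118×84/227 = 43.6652
  Email, Unresolved: 118×143/227 = 74.3348
Contributions (O − E)²/E:
  (28 − 40.3348)²/40.3348 = 3.7721
  (81 − 68.6652)²/68.6652 = 2.2158
  (56 − 43.6652)²/43.6652 = 3.4844
  (62 − 74.3348)²/74.3348 = 2.0468
χ² = 3.7721 + 2.2158 + 3.4844 + 2.0468 = 11.519
df = (2−1)(2−1) = 1. Since 11.519 > 2.706, reject the null hypothesis of independence at α = 0.1.

11.519; reject H₀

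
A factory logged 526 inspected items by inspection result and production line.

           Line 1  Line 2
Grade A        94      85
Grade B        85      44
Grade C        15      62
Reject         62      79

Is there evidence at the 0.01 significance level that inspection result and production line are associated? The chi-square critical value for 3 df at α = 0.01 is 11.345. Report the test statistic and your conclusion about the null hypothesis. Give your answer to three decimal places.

Row totals: 179, 129, 77, 141. Column totals: 256, 270. Grand total N = 526.
Expected counts (row total × column total / N):
  Grade A, Line 1: 179×256/526 = 87.1179
  Grade A, Line 2: 179×270/526 = 91.8821
  Grade B, Line 1: 129×256/526 = 62.7833
  Grade B, Line 2: 129×270/526 = 66.2167
  Grade C, Line 1: 77×256/526 = 37.4753
  Grade C, Line 2: 77×270/526 = 39.5247
  Reject, Line 1: 141×256/526 = 68.6236
  Reject, Line 2: 141×270/526 = 72.3764
Contributions (O − E)²/E:
  (94 − 87.1179)²/87.1179 = 0.5437
  (85 − 91.8821)²/91.8821 = 0.5155
  (85 − 62.7833)²/62.7833 = 7.8617
  (44 − 66.2167)²/66.2167 = 7.4540
  (15 − 37.4753)²/37.4753 = 13.4793
  (62 − 39.5247)²/39.5247 = 12.7803
  (62 − 68.6236)²/68.6236 = 0.6393
  (79 − 72.3764)²/72.3764 = 0.6062
χ² = 0.5437 + 0.5155 + 7.8617 + 7.4540 + 13.4793 + 12.7803 + 0.6393 + 0.6062 = 43.880
df = (4−1)(2−1) = 3. Since 43.880 > 11.345, reject the null hypothesis of independence at α = 0.01.

43.880; reject H₀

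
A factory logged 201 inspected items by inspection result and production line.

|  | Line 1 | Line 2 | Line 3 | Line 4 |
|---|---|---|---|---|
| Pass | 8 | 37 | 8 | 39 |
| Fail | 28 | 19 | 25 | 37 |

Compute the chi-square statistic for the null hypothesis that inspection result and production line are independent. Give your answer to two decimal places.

24.44

Row totals: 92, 109. Column totals: 36, 56, 33, 76. Grand total N = 201.
Expected counts (row total × column total / N):
  Pass, Line 1: 92×36/201 = 16.478
  Pass, Line 2: 92×56/201 = 25.632
  Pass, Line 3: 92×33/201 = 15.104
  Pass, Line 4: 92×76/201 = 34.786
  Fail, Line 1: 109×36/201 = 19.522
  Fail, Line 2: 109×56/201 = 30.368
  Fail, Line 3: 109×33/201 = 17.896
  Fail, Line 4: 109×76/201 = 41.214
Contributions (O − E)²/E:
  (8 − 16.478)²/16.478 = 4.3620
  (37 − 25.632)²/25.632 = 5.0418
  (8 − 15.104)²/15.104 = 3.3413
  (39 − 34.786)²/34.786 = 0.5105
  (28 − 19.522)²/19.522 = 3.6818
  (19 − 30.368)²/30.368 = 4.2555
  (25 − 17.896)²/17.896 = 2.8200
  (37 − 41.214)²/41.214 = 0.4309
χ² = 4.3620 + 5.0418 + 3.3413 + 0.5105 + 3.6818 + 4.2555 + 2.8200 + 0.4309 = 24.44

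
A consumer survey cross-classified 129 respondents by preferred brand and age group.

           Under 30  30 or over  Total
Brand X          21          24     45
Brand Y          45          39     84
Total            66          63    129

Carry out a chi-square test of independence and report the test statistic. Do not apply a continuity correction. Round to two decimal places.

0.56

Grand total N = 129.
Expected counts (row total × column total / N):
  Brand X, Under 30: 45×66/129 = 23.023
  Brand X, 30 or over: 45×63/129 = 21.977
  Brand Y, Under 30: 84×66/129 = 42.977
  Brand Y, 30 or over: 84×63/129 = 41.023
Contributions (O − E)²/E:
  (21 − 23.023)²/23.023 = 0.1778
  (24 − 21.977)²/21.977 = 0.1862
  (45 − 42.977)²/42.977 = 0.0952
  (39 − 41.023)²/41.023 = 0.0998
χ² = 0.1778 + 0.1862 + 0.0952 + 0.0998 = 0.56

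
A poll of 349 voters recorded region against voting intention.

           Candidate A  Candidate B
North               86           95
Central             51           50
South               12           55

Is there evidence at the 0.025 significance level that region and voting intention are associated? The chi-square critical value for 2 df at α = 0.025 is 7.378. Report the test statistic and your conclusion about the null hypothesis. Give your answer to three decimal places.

21.051; reject H₀

Row totals: 181, 101, 67. Column totals: 149, 200. Grand total N = 349.
Expected counts (row total × column total / N):
  North, Candidate A: 181×149/349 = 77.2751
  North, Candidate B: 181×200/349 = 103.7249
  Central, Candidate A: 101×149/349 = 43.1203
  Central, Candidate B: 101×200/349 = 57.8797
  South, Candidate A: 67×149/349 = 28.6046
  South, Candidate B: 67×200/349 = 38.3954
Contributions (O − E)²/E:
  (86 − 77.2751)²/77.2751 = 0.9851
  (95 − 103.7249)²/103.7249 = 0.7339
  (51 − 43.1203)²/43.1203 = 1.4399
  (50 − 57.8797)²/57.8797 = 1.0727
  (12 − 28.6046)²/28.6046 = 9.6388
  (55 − 38.3954)²/38.3954 = 7.1809
χ² = 0.9851 + 0.7339 + 1.4399 + 1.0727 + 9.6388 + 7.1809 = 21.051
df = (3−1)(2−1) = 2. Since 21.051 > 7.378, reject the null hypothesis of independence at α = 0.025.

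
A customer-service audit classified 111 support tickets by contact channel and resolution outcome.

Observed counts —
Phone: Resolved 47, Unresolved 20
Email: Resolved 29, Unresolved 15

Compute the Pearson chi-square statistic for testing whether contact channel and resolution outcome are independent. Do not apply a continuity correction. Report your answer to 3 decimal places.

0.221

Row totals: 67, 44. Column totals: 76, 35. Grand total N = 111.
Expected counts (row total × column total / N):
  Phone, Resolved: 67×76/111 = 45.8739
  Phone, Unresolved: 67×35/111 = 21.1261
  Email, Resolved: 44×76/111 = 30.1261
  Email, Unresolved: 44×35/111 = 13.8739
Contributions (O − E)²/E:
  (47 − 45.8739)²/45.8739 = 0.0276
  (20 − 21.1261)²/21.1261 = 0.0600
  (29 − 30.1261)²/30.1261 = 0.0421
  (15 − 13.8739)²/13.8739 = 0.0914
χ² = 0.0276 + 0.0600 + 0.0421 + 0.0914 = 0.221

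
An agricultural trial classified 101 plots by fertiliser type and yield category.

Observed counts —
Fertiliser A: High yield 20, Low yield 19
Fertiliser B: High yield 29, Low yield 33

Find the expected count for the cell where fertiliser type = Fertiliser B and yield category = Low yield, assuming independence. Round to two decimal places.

31.92

Row total (Fertiliser B) = 62; column total (Low yield) = 52; grand total N = 101.
Expected count = (row total × column total) / N = 62 × 52 / 101 = 31.92.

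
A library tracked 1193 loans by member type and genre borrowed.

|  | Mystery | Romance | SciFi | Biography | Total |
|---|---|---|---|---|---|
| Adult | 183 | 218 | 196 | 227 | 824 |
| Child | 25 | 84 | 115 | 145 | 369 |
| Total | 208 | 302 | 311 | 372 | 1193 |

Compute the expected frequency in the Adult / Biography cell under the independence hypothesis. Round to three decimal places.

256.939

Row total (Adult) = 824; column total (Biography) = 372; grand total N = 1193.
Expected count = (row total × column total) / N = 824 × 372 / 1193 = 256.939.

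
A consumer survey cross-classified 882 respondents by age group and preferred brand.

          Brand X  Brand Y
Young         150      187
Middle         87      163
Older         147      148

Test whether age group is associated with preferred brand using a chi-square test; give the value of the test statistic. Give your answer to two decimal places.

Row totals: 337, 250, 295. Column totals: 384, 498. Grand total N = 882.
Expected counts (row total × column total / N):
  Young, Brand X: 337×384/882 = 146.721
  Young, Brand Y: 337×498/882 = 190.279
  Middle, Brand X: 250×384/882 = 108.844
  Middle, Brand Y: 250×498/882 = 141.156
  Older, Brand X: 295×384/882 = 128.435
  Older, Brand Y: 295×498/882 = 166.565
Contributions (O − E)²/E:
  (150 − 146.721)²/146.721 = 0.0733
  (187 − 190.279)²/190.279 = 0.0565
  (87 − 108.844)²/108.844 = 4.3839
  (163 − 141.156)²/141.156 = 3.3804
  (147 − 128.435)²/128.435 = 2.6835
  (148 − 166.565)²/166.565 = 2.0692
χ² = 0.0733 + 0.0565 + 4.3839 + 3.3804 + 2.6835 + 2.0692 = 12.65

12.65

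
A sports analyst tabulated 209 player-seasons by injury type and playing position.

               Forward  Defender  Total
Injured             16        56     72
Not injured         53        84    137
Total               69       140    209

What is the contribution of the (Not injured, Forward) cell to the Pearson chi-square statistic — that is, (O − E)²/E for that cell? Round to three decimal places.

Row total (Not injured) = 137; column total (Forward) = 69; N = 209.
Expected count E = 137 × 69 / 209 = 45.2297.
Contribution = (O − E)²/E = (53 − 45.2297)² / 45.2297 = 1.335.

1.335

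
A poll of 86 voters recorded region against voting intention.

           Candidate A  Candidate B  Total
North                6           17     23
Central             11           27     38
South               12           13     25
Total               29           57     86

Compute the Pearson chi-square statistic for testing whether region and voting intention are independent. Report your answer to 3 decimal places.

Grand total N = 86.
Expected counts (row total × column total / N):
  North, Candidate A: 23×29/86 = 7.7558
  North, Candidate B: 23×57/86 = 15.2442
  Central, Candidate A: 38×29/86 = 12.8140
  Central, Candidate B: 38×57/86 = 25.1860
  South, Candidate A: 25×29/86 = 8.4302
  South, Candidate B: 25×57/86 = 16.5698
Contributions (O − E)²/E:
  (6 − 7.7558)²/7.7558 = 0.3975
  (17 − 15.2442)²/15.2442 = 0.2022
  (11 − 12.8140)²/12.8140 = 0.2568
  (27 − 25.1860)²/25.1860 = 0.1307
  (12 − 8.4302)²/8.4302 = 1.5116
  (13 − 16.5698)²/16.5698 = 0.7691
χ² = 0.3975 + 0.2022 + 0.2568 + 0.1307 + 1.5116 + 0.7691 = 3.268

3.268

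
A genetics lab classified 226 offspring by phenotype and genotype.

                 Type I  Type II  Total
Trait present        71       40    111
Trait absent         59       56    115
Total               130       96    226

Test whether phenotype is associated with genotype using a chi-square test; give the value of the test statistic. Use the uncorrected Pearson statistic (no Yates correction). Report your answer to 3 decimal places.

3.705

Grand total N = 226.
Expected counts (row total × column total / N):
  Trait present, Type I: 111×130/226 = 63.8496
  Trait present, Type II: 111×96/226 = 47.1504
  Trait absent, Type I: 115×130/226 = 66.1504
  Trait absent, Type II: 115×96/226 = 48.8496
Contributions (O − E)²/E:
  (71 − 63.8496)²/63.8496 = 0.8008
  (40 − 47.1504)²/47.1504 = 1.0844
  (59 − 66.1504)²/66.1504 = 0.7729
  (56 − 48.8496)²/48.8496 = 1.0466
χ² = 0.8008 + 1.0844 + 0.7729 + 1.0466 = 3.705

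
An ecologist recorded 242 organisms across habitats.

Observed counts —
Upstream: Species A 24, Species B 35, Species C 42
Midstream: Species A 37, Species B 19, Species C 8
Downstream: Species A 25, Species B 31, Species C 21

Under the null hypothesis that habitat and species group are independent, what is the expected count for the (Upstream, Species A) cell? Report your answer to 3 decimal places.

Row total (Upstream) = 101; column total (Species A) = 86; grand total N = 242.
Expected count = (row total × column total) / N = 101 × 86 / 242 = 35.893.

35.893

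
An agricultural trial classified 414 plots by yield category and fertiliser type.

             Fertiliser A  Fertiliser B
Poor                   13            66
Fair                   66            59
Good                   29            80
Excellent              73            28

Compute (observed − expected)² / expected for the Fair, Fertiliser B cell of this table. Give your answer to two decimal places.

1.83

Row total (Fair) = 125; column total (Fertiliser B) = 233; N = 414.
Expected count E = 125 × 233 / 414 = 70.3502.
Contribution = (O − E)²/E = (59 − 70.3502)² / 70.3502 = 1.83.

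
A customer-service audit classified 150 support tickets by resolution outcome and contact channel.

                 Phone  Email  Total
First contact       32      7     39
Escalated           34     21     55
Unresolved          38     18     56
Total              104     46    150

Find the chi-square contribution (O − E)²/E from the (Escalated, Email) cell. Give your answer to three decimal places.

1.013

Row total (Escalated) = 55; column total (Email) = 46; N = 150.
Expected count E = 55 × 46 / 150 = 16.8667.
Contribution = (O − E)²/E = (21 − 16.8667)² / 16.8667 = 1.013.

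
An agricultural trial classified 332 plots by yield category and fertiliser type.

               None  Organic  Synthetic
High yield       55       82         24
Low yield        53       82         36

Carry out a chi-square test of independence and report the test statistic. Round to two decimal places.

2.14

Row totals: 161, 171. Column totals: 108, 164, 60. Grand total N = 332.
Expected counts (row total × column total / N):
  High yield, None: 161×108/332 = 52.373
  High yield, Organic: 161×164/332 = 79.530
  High yield, Synthetic: 161×60/332 = 29.096
  Low yield, None: 171×108/332 = 55.627
  Low yield, Organic: 171×164/332 = 84.470
  Low yield, Synthetic: 171×60/332 = 30.904
Contributions (O − E)²/E:
  (55 − 52.373)²/52.373 = 0.1318
  (82 − 79.530)²/79.530 = 0.0767
  (24 − 29.096)²/29.096 = 0.8925
  (53 − 55.627)²/55.627 = 0.1241
  (82 − 84.470)²/84.470 = 0.0722
  (36 − 30.904)²/30.904 = 0.8403
χ² = 0.1318 + 0.0767 + 0.8925 + 0.1241 + 0.0722 + 0.8403 = 2.14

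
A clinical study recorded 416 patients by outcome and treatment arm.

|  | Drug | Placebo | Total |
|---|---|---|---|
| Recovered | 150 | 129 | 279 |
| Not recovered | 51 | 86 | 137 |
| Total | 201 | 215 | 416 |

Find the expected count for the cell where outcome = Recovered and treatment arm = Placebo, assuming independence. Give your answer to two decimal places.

144.19

Row total (Recovered) = 279; column total (Placebo) = 215; grand total N = 416.
Expected count = (row total × column total) / N = 279 × 215 / 416 = 144.19.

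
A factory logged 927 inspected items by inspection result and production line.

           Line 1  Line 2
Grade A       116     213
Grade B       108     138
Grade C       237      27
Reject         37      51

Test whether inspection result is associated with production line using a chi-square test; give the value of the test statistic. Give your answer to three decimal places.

Row totals: 329, 246, 264, 88. Column totals: 498, 429. Grand total N = 927.
Expected counts (row total × column total / N):
  Grade A, Line 1: 329×498/927 = 176.74434
  Grade A, Line 2: 329×429/927 = 152.25566
  Grade B, Line 1: 246×498/927 = 132.15534
  Grade B, Line 2: 246×429/927 = 113.84466
  Grade C, Line 1: 264×498/927 = 141.82524
  Grade C, Line 2: 264×429/927 = 122.17476
  Reject, Line 1: 88×498/927 = 47.27508
  Reject, Line 2: 88×429/927 = 40.72492
Contributions (O − E)²/E:
  (116 − 176.74434)²/176.74434 = 20.8769
  (213 − 152.25566)²/152.25566 = 24.2347
  (108 − 132.15534)²/132.15534 = 4.4151
  (138 − 113.84466)²/113.84466 = 5.1252
  (237 − 141.82524)²/141.82524 = 63.8690
  (27 − 122.17476)²/122.17476 = 74.1416
  (37 − 47.27508)²/47.27508 = 2.2333
  (51 − 40.72492)²/40.72492 = 2.5924
χ² = 20.8769 + 24.2347 + 4.4151 + 5.1252 + 63.8690 + 74.1416 + 2.2333 + 2.5924 = 197.488

197.488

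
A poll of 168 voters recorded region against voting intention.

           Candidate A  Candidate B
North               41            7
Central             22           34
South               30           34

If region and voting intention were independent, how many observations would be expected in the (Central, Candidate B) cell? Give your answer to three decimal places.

Row total (Central) = 56; column total (Candidate B) = 75; grand total N = 168.
Expected count = (row total × column total) / N = 56 × 75 / 168 = 25.000.

25.000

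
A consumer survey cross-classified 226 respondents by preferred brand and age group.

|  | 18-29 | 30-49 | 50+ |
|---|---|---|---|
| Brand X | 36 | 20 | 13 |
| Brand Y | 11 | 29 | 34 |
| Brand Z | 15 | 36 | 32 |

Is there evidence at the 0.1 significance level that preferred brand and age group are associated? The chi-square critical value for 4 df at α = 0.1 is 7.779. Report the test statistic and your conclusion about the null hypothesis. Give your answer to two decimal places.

32.44; reject H₀

Row totals: 69, 74, 83. Column totals: 62, 85, 79. Grand total N = 226.
Expected counts (row total × column total / N):
  Brand X, 18-29: 69×62/226 = 18.9292
  Brand X, 30-49: 69×85/226 = 25.9513
  Brand X, 50+: 69×79/226 = 24.1195
  Brand Y, 18-29: 74×62/226 = 20.3009
  Brand Y, 30-49: 74×85/226 = 27.8319
  Brand Y, 50+: 74×79/226 = 25.8673
  Brand Z, 18-29: 83×62/226 = 22.7699
  Brand Z, 30-49: 83×85/226 = 31.2168
  Brand Z, 50+: 83×79/226 = 29.0133
Contributions (O − E)²/E:
  (36 − 18.9292)²/18.9292 = 15.3949
  (20 − 25.9513)²/25.9513 = 1.3648
  (13 − 24.1195)²/24.1195 = 5.1263
  (11 − 20.3009)²/20.3009 = 4.2612
  (29 − 27.8319)²/27.8319 = 0.0490
  (34 − 25.8673)²/25.8673 = 2.5569
  (15 − 22.7699)²/22.7699 = 2.6514
  (36 − 31.2168)²/31.2168 = 0.7329
  (32 − 29.0133)²/29.0133 = 0.3075
χ² = 15.3949 + 1.3648 + 5.1263 + 4.2612 + 0.0490 + 2.5569 + 2.6514 + 0.7329 + 0.3075 = 32.44
df = (3−1)(3−1) = 4. Since 32.44 > 7.779, reject the null hypothesis of independence at α = 0.1.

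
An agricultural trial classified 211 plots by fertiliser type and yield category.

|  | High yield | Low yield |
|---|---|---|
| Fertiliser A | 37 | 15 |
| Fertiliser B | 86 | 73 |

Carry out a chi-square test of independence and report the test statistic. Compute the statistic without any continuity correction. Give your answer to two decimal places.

4.69

Row totals: 52, 159. Column totals: 123, 88. Grand total N = 211.
Expected counts (row total × column total / N):
  Fertiliser A, High yield: 52×123/211 = 30.313
  Fertiliser A, Low yield: 52×88/211 = 21.687
  Fertiliser B, High yield: 159×123/211 = 92.687
  Fertiliser B, Low yield: 159×88/211 = 66.313
Contributions (O − E)²/E:
  (37 − 30.313)²/30.313 = 1.4751
  (15 − 21.687)²/21.687 = 2.0619
  (86 − 92.687)²/92.687 = 0.4824
  (73 − 66.313)²/66.313 = 0.6743
χ² = 1.4751 + 2.0619 + 0.4824 + 0.6743 = 4.69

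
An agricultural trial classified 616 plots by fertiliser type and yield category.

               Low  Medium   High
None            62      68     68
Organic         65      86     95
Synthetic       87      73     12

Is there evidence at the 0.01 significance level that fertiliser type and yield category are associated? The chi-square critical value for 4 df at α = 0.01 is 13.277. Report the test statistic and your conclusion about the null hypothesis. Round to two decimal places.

59.32; reject H₀

Row totals: 198, 246, 172. Column totals: 214, 227, 175. Grand total N = 616.
Expected counts (row total × column total / N):
  None, Low: 198×214/616 = 68.786
  None, Medium: 198×227/616 = 72.964
  None, High: 198×175/616 = 56.250
  Organic, Low: 246×214/616 = 85.461
  Organic, Medium: 246×227/616 = 90.653
  Organic, High: 246×175/616 = 69.886
  Synthetic, Low: 172×214/616 = 59.753
  Synthetic, Medium: 172×227/616 = 63.383
  Synthetic, High: 172×175/616 = 48.864
Contributions (O − E)²/E:
  (62 − 68.786)²/68.786 = 0.6695
  (68 − 72.964)²/72.964 = 0.3377
  (68 − 56.250)²/56.250 = 2.4544
  (65 − 85.461)²/85.461 = 4.8988
  (86 − 90.653)²/90.653 = 0.2388
  (95 − 69.886)²/69.886 = 9.0249
  (87 − 59.753)²/59.753 = 12.4245
  (73 − 63.383)²/63.383 = 1.4592
  (12 − 48.864)²/48.864 = 27.8110
χ² = 0.6695 + 0.3377 + 2.4544 + 4.8988 + 0.2388 + 9.0249 + 12.4245 + 1.4592 + 27.8110 = 59.32
df = (3−1)(3−1) = 4. Since 59.32 > 13.277, reject the null hypothesis of independence at α = 0.01.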